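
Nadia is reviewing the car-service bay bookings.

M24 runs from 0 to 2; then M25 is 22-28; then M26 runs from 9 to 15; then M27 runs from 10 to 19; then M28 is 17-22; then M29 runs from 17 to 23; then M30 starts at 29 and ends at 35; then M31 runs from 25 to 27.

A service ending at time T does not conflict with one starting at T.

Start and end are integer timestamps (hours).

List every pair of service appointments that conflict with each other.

M25 & M29, M25 & M31, M26 & M27, M27 & M28, M27 & M29, M28 & M29

Check each pair: they overlap iff neither finishes before the other starts.
Sorted by start: M24, M26, M27, M28, M29, M25, M31, M30.
M26 starts after M24 ends — done with M24.
M27 starts before M26 ends → M26 and M27 overlap.
M28 starts after M26 ends — done with M26.
M28 starts before M27 ends → M27 and M28 overlap.
M29 starts before M27 ends → M27 and M29 overlap.
M25 starts after M27 ends — done with M27.
M29 starts before M28 ends → M28 and M29 overlap.
M25 starts exactly when M28 ends (back-to-back, no overlap) — done with M28.
M25 starts before M29 ends → M29 and M25 overlap.
M31 starts after M29 ends — done with M29.
M31 starts before M25 ends → M25 and M31 overlap.
M30 starts after M25 ends.
M30 starts after M31 ends.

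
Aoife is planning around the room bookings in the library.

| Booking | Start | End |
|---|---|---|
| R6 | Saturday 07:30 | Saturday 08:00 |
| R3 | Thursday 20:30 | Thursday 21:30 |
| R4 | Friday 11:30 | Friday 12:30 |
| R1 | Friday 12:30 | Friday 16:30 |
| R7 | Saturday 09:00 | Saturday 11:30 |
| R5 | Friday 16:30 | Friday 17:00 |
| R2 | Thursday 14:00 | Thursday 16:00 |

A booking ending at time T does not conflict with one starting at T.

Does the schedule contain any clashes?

Sorted by start: R2, R3, R4, R1, R5, R6, R7.
R3 starts after R2 ends; R2 is clear from here.
R4 starts after R3 ends; R3 is clear from here.
R1 starts exactly when R4 ends (back-to-back, no overlap); R4 is clear from here.
R5 starts exactly when R1 ends (back-to-back, no overlap); R1 is clear from here.
R6 starts after R5 ends; R5 is clear from here.
R7 starts after R6 ends.
Every pair is clear; the schedule has no overlaps.

No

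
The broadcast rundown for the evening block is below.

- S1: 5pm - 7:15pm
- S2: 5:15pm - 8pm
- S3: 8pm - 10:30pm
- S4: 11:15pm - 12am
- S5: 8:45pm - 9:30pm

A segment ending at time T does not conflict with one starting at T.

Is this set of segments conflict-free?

No

Sorted by start: S1, S2, S3, S5, S4.
S2 starts before S1 ends → S1 and S2 overlap.
That's a conflict, so the schedule is not conflict-free.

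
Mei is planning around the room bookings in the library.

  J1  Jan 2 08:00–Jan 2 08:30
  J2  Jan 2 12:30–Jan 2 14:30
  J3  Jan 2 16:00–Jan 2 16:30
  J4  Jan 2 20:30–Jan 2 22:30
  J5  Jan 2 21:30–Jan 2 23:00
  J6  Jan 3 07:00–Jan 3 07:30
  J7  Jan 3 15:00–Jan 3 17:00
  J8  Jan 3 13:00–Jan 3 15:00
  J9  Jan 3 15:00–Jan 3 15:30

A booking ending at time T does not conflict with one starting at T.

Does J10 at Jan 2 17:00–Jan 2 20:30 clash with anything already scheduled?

No — it doesn't clash with anything

J1: ends Jan 2 08:30 at or before J10 starts Jan 2 17:00 → clear.
J2: ends Jan 2 14:30 at or before J10 starts Jan 2 17:00 → clear.
J3: ends Jan 2 16:30 at or before J10 starts Jan 2 17:00 → clear.
J4: starts Jan 2 20:30 at or after J10 ends Jan 2 20:30 → clear.
J5: starts Jan 2 21:30 at or after J10 ends Jan 2 20:30 → clear.
J6: starts Jan 3 07:00 at or after J10 ends Jan 2 20:30 → clear.
J8: starts Jan 3 13:00 at or after J10 ends Jan 2 20:30 → clear.
J7: starts Jan 3 15:00 at or after J10 ends Jan 2 20:30 → clear.
J9: starts Jan 3 15:00 at or after J10 ends Jan 2 20:30 → clear.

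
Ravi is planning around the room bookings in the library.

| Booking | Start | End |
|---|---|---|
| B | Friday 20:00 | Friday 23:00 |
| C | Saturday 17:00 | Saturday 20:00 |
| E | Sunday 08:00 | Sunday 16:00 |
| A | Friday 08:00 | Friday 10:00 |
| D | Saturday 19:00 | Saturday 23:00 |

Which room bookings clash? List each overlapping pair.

Sorted by start: A, B, C, D, E.
B starts after A ends, so nothing later overlaps A either.
C starts after B ends, so nothing later overlaps B either.
D starts before C ends → C and D overlap.
E starts after C ends.
E starts after D ends.

C & D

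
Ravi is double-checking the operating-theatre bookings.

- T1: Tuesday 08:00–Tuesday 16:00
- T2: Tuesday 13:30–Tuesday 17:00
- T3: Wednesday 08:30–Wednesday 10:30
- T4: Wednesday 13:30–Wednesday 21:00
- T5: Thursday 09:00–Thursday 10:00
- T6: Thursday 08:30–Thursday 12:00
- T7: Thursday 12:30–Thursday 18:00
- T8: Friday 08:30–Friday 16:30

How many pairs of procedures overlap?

2

Sorted by start: T1, T2, T3, T4, T6, T5, T7, T8.
T2 starts before T1 ends → T1 and T2 overlap.
T3 starts after T1 ends, so nothing later overlaps T1 either.
T3 starts after T2 ends, so nothing later overlaps T2 either.
T4 starts after T3 ends, so nothing later overlaps T3 either.
T6 starts after T4 ends, so nothing later overlaps T4 either.
T5 starts before T6 ends → T6 and T5 overlap.
T7 starts after T6 ends, so nothing later overlaps T6 either.
T7 starts after T5 ends, so nothing later overlaps T5 either.
T8 starts after T7 ends.
Overlapping pairs: T1 & T2, T5 & T6 — 2 in total.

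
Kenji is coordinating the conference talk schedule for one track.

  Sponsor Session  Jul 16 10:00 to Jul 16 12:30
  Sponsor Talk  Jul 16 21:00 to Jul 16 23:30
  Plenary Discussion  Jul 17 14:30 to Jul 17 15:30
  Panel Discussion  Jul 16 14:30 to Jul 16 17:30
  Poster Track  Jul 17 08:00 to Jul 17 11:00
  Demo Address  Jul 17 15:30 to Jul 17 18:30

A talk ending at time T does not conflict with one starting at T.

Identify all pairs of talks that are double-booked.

no overlapping pairs

Sorted by start: Sponsor Session, Panel Discussion, Sponsor Talk, Poster Track, Plenary Discussion, Demo Address.
Panel Discussion starts after Sponsor Session ends; Sponsor Session is clear from here.
Sponsor Talk starts after Panel Discussion ends; Panel Discussion is clear from here.
Poster Track starts after Sponsor Talk ends; Sponsor Talk is clear from here.
Plenary Discussion starts after Poster Track ends; Poster Track is clear from here.
Demo Address starts exactly when Plenary Discussion ends (back-to-back, no overlap).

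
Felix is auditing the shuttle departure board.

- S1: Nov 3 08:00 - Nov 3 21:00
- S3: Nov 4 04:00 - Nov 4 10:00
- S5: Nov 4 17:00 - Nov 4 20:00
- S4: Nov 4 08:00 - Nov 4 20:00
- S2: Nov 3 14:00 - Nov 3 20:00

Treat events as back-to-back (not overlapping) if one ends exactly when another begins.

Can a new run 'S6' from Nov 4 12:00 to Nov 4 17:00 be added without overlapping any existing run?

S1: ends Nov 3 21:00 at or before S6 starts Nov 4 12:00 → clear.
S2: ends Nov 3 20:00 at or before S6 starts Nov 4 12:00 → clear.
S3: ends Nov 4 10:00 at or before S6 starts Nov 4 12:00 → clear.
S4: starts Nov 4 08:00 before S6 ends Nov 4 17:00, and ends Nov 4 20:00 after S6 starts Nov 4 12:00 → overlap.
S5: starts Nov 4 17:00 at or after S6 ends Nov 4 17:00 → clear.
S6 overlaps S4.

No — it overlaps S4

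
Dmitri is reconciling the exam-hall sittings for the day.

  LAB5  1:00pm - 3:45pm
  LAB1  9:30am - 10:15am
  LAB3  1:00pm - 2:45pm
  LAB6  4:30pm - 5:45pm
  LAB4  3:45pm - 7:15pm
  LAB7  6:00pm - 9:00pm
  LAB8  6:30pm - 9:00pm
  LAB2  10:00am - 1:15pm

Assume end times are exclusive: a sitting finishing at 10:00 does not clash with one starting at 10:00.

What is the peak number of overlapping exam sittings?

Sweep the timeline, counting +1 at each start and −1 at each end (ends before starts at a tie):
9:30am start LAB1 → 1
10:00am start LAB2 → 2
10:15am end LAB1 → 1
1:00pm start LAB3 → 2
1:00pm start LAB5 → 3
1:15pm end LAB2 → 2
2:45pm end LAB3 → 1
3:45pm end LAB5 → 0
3:45pm start LAB4 → 1
4:30pm start LAB6 → 2
5:45pm end LAB6 → 1
6:00pm start LAB7 → 2
6:30pm start LAB8 → 3
7:15pm end LAB4 → 2
9:00pm end LAB7 → 1
9:00pm end LAB8 → 0
Peak is 3, at 1:00pm (LAB2, LAB3, LAB5).

3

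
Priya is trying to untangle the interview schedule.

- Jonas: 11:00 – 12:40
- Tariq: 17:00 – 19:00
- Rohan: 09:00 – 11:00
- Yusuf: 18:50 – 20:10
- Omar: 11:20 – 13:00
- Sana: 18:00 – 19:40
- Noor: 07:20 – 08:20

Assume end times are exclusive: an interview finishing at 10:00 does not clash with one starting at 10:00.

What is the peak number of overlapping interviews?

Sweep the timeline, counting +1 at each start and −1 at each end (ends before starts at a tie):
07:20 start Noor → 1
08:20 end Noor → 0
09:00 start Rohan → 1
11:00 end Rohan → 0
11:00 start Jonas → 1
11:20 start Omar → 2
12:40 end Jonas → 1
13:00 end Omar → 0
17:00 start Tariq → 1
18:00 start Sana → 2
18:50 start Yusuf → 3
19:00 end Tariq → 2
19:40 end Sana → 1
20:10 end Yusuf → 0
Peak is 3, at 18:50 (Sana, Tariq, Yusuf).

3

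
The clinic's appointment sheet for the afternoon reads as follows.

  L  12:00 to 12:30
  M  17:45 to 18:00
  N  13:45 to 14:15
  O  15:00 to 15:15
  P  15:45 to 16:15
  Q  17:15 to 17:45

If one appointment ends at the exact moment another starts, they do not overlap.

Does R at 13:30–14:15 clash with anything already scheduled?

Yes — it overlaps N

L: ends 12:30 at or before R starts 13:30 → clear.
N: starts 13:45 before R ends 14:15, and ends 14:15 after R starts 13:30 → overlap.
O: starts 15:00 at or after R ends 14:15 → clear.
P: starts 15:45 at or after R ends 14:15 → clear.
Q: starts 17:15 at or after R ends 14:15 → clear.
M: starts 17:45 at or after R ends 14:15 → clear.
R overlaps N.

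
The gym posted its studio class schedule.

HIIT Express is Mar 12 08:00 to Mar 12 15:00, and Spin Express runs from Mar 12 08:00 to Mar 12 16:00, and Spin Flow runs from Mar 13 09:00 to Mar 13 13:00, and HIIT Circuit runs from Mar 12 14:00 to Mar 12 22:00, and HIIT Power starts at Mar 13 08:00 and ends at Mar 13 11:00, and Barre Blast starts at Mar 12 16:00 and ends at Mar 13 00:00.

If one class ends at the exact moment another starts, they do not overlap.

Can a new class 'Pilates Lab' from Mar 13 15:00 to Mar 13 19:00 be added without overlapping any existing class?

Yes — the slot is free

HIIT Express: ends Mar 12 15:00 at or before Pilates Lab starts Mar 13 15:00 → clear.
Spin Express: ends Mar 12 16:00 at or before Pilates Lab starts Mar 13 15:00 → clear.
HIIT Circuit: ends Mar 12 22:00 at or before Pilates Lab starts Mar 13 15:00 → clear.
Barre Blast: ends Mar 13 00:00 at or before Pilates Lab starts Mar 13 15:00 → clear.
HIIT Power: ends Mar 13 11:00 at or before Pilates Lab starts Mar 13 15:00 → clear.
Spin Flow: ends Mar 13 13:00 at or before Pilates Lab starts Mar 13 15:00 → clear.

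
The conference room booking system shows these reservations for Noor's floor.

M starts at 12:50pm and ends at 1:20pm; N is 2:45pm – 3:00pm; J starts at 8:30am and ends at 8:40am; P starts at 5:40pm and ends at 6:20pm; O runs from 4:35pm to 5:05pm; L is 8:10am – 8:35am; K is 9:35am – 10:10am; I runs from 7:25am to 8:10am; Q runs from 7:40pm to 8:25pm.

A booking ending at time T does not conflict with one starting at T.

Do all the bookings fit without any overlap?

Check each pair: they overlap iff neither finishes before the other starts.
Sorted by start: I, L, J, K, M, N, O, P, Q.
L starts exactly when I ends (back-to-back, no overlap), so nothing later overlaps I either.
J starts before L ends → L and J overlap.
That's a conflict, so the schedule is not conflict-free.

No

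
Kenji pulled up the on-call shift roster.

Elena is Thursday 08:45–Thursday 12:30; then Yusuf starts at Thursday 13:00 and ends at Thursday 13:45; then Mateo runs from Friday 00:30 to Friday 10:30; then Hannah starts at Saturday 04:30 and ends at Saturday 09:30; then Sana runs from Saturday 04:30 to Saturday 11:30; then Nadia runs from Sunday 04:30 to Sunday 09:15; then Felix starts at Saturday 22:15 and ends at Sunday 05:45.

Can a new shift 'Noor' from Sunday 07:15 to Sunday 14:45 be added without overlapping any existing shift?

No — it overlaps Nadia

Elena: ends Thursday 12:30 at or before Noor starts Sunday 07:15 → clear.
Yusuf: ends Thursday 13:45 at or before Noor starts Sunday 07:15 → clear.
Mateo: ends Friday 10:30 at or before Noor starts Sunday 07:15 → clear.
Hannah: ends Saturday 09:30 at or before Noor starts Sunday 07:15 → clear.
Sana: ends Saturday 11:30 at or before Noor starts Sunday 07:15 → clear.
Felix: ends Sunday 05:45 at or before Noor starts Sunday 07:15 → clear.
Nadia: starts Sunday 04:30 before Noor ends Sunday 14:45, and ends Sunday 09:15 after Noor starts Sunday 07:15 → overlap.
Noor overlaps Nadia.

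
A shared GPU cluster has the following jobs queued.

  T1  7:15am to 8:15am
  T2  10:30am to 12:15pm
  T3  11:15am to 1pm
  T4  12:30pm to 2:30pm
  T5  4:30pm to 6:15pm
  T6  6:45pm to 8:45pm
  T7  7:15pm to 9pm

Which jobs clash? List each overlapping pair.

T2 & T3, T3 & T4, T6 & T7

Sorted by start: T1, T2, T3, T4, T5, T6, T7.
T2 starts after T1 ends, so nothing later overlaps T1 either.
T3 starts before T2 ends → T2 and T3 overlap.
T4 starts after T2 ends, so nothing later overlaps T2 either.
T4 starts before T3 ends → T3 and T4 overlap.
T5 starts after T3 ends, so nothing later overlaps T3 either.
T5 starts after T4 ends, so nothing later overlaps T4 either.
T6 starts after T5 ends, so nothing later overlaps T5 either.
T7 starts before T6 ends → T6 and T7 overlap.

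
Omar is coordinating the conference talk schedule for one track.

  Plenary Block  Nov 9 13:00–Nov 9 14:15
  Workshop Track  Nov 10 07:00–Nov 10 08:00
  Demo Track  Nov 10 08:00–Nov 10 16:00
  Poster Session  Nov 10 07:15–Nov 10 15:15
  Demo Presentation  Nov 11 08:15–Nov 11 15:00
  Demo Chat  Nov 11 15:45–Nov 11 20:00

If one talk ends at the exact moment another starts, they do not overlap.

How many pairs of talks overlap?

Sorted by start: Plenary Block, Workshop Track, Poster Session, Demo Track, Demo Presentation, Demo Chat.
Workshop Track starts after Plenary Block ends — done with Plenary Block.
Poster Session starts before Workshop Track ends → Workshop Track and Poster Session overlap.
Demo Track starts exactly when Workshop Track ends (back-to-back, no overlap) — done with Workshop Track.
Demo Track starts before Poster Session ends → Poster Session and Demo Track overlap.
Demo Presentation starts after Poster Session ends — done with Poster Session.
Demo Presentation starts after Demo Track ends — done with Demo Track.
Demo Chat starts after Demo Presentation ends.
Overlapping pairs: Demo Track & Poster Session, Poster Session & Workshop Track — 2 in total.

2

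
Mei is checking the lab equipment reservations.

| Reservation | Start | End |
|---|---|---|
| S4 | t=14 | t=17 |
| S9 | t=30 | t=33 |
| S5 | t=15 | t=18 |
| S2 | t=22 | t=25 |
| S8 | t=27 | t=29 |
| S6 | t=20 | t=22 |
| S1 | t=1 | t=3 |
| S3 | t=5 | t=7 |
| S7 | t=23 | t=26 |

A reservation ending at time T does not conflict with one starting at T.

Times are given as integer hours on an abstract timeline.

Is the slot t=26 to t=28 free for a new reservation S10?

No — it overlaps S8

S1: ends t=3 at or before S10 starts t=26 → clear.
S3: ends t=7 at or before S10 starts t=26 → clear.
S4: ends t=17 at or before S10 starts t=26 → clear.
S5: ends t=18 at or before S10 starts t=26 → clear.
S6: ends t=22 at or before S10 starts t=26 → clear.
S2: ends t=25 at or before S10 starts t=26 → clear.
S7: ends t=26 at or before S10 starts t=26 → clear.
S8: starts t=27 before S10 ends t=28, and ends t=29 after S10 starts t=26 → overlap.
S9: starts t=30 at or after S10 ends t=28 → clear.
S10 overlaps S8.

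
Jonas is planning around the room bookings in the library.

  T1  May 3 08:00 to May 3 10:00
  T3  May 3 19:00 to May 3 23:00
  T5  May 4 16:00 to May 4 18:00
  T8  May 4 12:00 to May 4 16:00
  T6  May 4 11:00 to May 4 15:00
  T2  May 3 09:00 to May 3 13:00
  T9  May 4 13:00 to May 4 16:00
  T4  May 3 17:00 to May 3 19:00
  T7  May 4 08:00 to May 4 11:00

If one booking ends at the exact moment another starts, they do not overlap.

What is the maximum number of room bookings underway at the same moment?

3

Sweep the timeline, counting +1 at each start and −1 at each end (ends before starts at a tie):
May 3 08:00 start T1 → 1
May 3 09:00 start T2 → 2
May 3 10:00 end T1 → 1
May 3 13:00 end T2 → 0
May 3 17:00 start T4 → 1
May 3 19:00 end T4 → 0
May 3 19:00 start T3 → 1
May 3 23:00 end T3 → 0
May 4 08:00 start T7 → 1
May 4 11:00 end T7 → 0
May 4 11:00 start T6 → 1
May 4 12:00 start T8 → 2
May 4 13:00 start T9 → 3
May 4 15:00 end T6 → 2
May 4 16:00 end T8 → 1
May 4 16:00 end T9 → 0
May 4 16:00 start T5 → 1
May 4 18:00 end T5 → 0
Peak is 3, at May 4 13:00 (T6, T8, T9).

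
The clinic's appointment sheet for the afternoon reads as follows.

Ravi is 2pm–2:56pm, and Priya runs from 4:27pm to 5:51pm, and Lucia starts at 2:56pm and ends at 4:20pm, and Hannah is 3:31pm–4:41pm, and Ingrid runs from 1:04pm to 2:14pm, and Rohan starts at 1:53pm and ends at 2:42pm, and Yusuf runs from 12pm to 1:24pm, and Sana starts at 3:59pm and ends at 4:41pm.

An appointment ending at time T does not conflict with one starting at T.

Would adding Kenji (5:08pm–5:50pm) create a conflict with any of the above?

Yusuf: ends 1:24pm at or before Kenji starts 5:08pm → clear.
Ingrid: ends 2:14pm at or before Kenji starts 5:08pm → clear.
Rohan: ends 2:42pm at or before Kenji starts 5:08pm → clear.
Ravi: ends 2:56pm at or before Kenji starts 5:08pm → clear.
Lucia: ends 4:20pm at or before Kenji starts 5:08pm → clear.
Hannah: ends 4:41pm at or before Kenji starts 5:08pm → clear.
Sana: ends 4:41pm at or before Kenji starts 5:08pm → clear.
Priya: starts 4:27pm before Kenji ends 5:50pm, and ends 5:51pm after Kenji starts 5:08pm → overlap.
Kenji overlaps Priya.

Yes — it overlaps Priya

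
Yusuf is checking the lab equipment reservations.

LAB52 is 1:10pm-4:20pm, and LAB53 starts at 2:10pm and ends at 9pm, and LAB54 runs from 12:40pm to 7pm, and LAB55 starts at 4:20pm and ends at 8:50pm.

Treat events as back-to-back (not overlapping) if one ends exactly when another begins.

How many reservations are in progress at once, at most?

3

Sweep the timeline, counting +1 at each start and −1 at each end (ends before starts at a tie):
12:40pm start LAB54 → 1
1:10pm start LAB52 → 2
2:10pm start LAB53 → 3
4:20pm end LAB52 → 2
4:20pm start LAB55 → 3
7pm end LAB54 → 2
8:50pm end LAB55 → 1
9pm end LAB53 → 0
Peak is 3, at 2:10pm (LAB52, LAB53, LAB54).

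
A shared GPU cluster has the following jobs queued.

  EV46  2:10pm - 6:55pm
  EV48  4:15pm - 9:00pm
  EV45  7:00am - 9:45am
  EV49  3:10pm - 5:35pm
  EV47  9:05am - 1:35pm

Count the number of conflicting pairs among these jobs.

Sorted by start: EV45, EV47, EV46, EV49, EV48.
EV47 starts before EV45 ends → EV45 and EV47 overlap.
EV46 starts after EV45 ends — done with EV45.
EV46 starts after EV47 ends — done with EV47.
EV49 starts before EV46 ends → EV46 and EV49 overlap.
EV48 starts before EV46 ends → EV46 and EV48 overlap.
EV48 starts before EV49 ends → EV49 and EV48 overlap.
Overlapping pairs: EV45 & EV47, EV46 & EV48, EV46 & EV49, EV48 & EV49 — 4 in total.

4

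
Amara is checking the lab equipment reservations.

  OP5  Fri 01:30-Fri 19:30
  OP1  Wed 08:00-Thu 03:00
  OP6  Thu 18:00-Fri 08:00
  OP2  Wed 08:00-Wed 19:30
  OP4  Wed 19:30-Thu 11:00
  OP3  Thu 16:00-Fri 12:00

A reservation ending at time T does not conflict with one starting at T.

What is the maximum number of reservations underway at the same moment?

Sort all start/end points and keep a running count:
Wed 08:00 start OP1 → 1
Wed 08:00 start OP2 → 2
Wed 19:30 end OP2 → 1
Wed 19:30 start OP4 → 2
Thu 03:00 end OP1 → 1
Thu 11:00 end OP4 → 0
Thu 16:00 start OP3 → 1
Thu 18:00 start OP6 → 2
Fri 01:30 start OP5 → 3
Fri 08:00 end OP6 → 2
Fri 12:00 end OP3 → 1
Fri 19:30 end OP5 → 0
Peak is 3, at Fri 01:30 (OP3, OP5, OP6).

3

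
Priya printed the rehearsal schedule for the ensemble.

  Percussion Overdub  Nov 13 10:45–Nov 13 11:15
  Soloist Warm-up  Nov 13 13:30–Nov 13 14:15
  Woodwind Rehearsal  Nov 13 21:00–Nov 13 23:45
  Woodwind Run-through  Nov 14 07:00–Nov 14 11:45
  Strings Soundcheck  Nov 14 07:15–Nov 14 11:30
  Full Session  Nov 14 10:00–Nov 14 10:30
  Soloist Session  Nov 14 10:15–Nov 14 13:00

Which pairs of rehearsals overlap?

Check each pair: they overlap iff neither finishes before the other starts.
Sorted by start: Percussion Overdub, Soloist Warm-up, Woodwind Rehearsal, Woodwind Run-through, Strings Soundcheck, Full Session, Soloist Session.
Soloist Warm-up starts after Percussion Overdub ends, so Percussion Overdub has no further overlaps.
Woodwind Rehearsal starts after Soloist Warm-up ends, so Soloist Warm-up has no further overlaps.
Woodwind Run-through starts after Woodwind Rehearsal ends, so Woodwind Rehearsal has no further overlaps.
Strings Soundcheck starts before Woodwind Run-through ends → Woodwind Run-through and Strings Soundcheck overlap.
Full Session starts before Woodwind Run-through ends → Woodwind Run-through and Full Session overlap.
Soloist Session starts before Woodwind Run-through ends → Woodwind Run-through and Soloist Session overlap.
Full Session starts before Strings Soundcheck ends → Strings Soundcheck and Full Session overlap.
Soloist Session starts before Strings Soundcheck ends → Strings Soundcheck and Soloist Session overlap.
Soloist Session starts before Full Session ends → Full Session and Soloist Session overlap.

Full Session & Soloist Session, Full Session & Strings Soundcheck, Full Session & Woodwind Run-through, Soloist Session & Strings Soundcheck, Soloist Session & Woodwind Run-through, Strings Soundcheck & Woodwind Run-through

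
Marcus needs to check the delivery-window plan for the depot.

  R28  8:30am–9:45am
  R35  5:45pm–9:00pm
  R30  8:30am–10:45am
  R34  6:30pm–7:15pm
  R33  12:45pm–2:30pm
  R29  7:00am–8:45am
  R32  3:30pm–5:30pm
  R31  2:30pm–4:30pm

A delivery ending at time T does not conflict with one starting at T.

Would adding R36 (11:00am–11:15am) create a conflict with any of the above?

R29: ends 8:45am at or before R36 starts 11:00am → clear.
R28: ends 9:45am at or before R36 starts 11:00am → clear.
R30: ends 10:45am at or before R36 starts 11:00am → clear.
R33: starts 12:45pm at or after R36 ends 11:15am → clear.
R31: starts 2:30pm at or after R36 ends 11:15am → clear.
R32: starts 3:30pm at or after R36 ends 11:15am → clear.
R35: starts 5:45pm at or after R36 ends 11:15am → clear.
R34: starts 6:30pm at or after R36 ends 11:15am → clear.

No — it doesn't clash with anything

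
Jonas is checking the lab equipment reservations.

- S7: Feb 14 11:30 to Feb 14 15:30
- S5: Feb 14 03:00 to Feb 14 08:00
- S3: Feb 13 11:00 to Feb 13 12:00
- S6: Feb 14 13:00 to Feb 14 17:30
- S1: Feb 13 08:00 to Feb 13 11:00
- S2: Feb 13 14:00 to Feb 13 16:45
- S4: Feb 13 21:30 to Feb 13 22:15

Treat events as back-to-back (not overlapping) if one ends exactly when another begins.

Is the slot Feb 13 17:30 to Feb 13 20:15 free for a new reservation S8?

S1: ends Feb 13 11:00 at or before S8 starts Feb 13 17:30 → clear.
S3: ends Feb 13 12:00 at or before S8 starts Feb 13 17:30 → clear.
S2: ends Feb 13 16:45 at or before S8 starts Feb 13 17:30 → clear.
S4: starts Feb 13 21:30 at or after S8 ends Feb 13 20:15 → clear.
S5: starts Feb 14 03:00 at or after S8 ends Feb 13 20:15 → clear.
S7: starts Feb 14 11:30 at or after S8 ends Feb 13 20:15 → clear.
S6: starts Feb 14 13:00 at or after S8 ends Feb 13 20:15 → clear.

Yes — the slot is free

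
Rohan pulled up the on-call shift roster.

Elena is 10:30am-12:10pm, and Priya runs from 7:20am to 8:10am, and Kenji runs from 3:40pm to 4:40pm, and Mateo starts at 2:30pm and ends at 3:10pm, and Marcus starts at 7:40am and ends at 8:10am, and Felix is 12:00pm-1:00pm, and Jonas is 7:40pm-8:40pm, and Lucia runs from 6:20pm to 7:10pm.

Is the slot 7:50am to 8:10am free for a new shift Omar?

No — it overlaps Marcus, Priya

Priya: starts 7:20am before Omar ends 8:10am, and ends 8:10am after Omar starts 7:50am → overlap.
Marcus: starts 7:40am before Omar ends 8:10am, and ends 8:10am after Omar starts 7:50am → overlap.
Elena: starts 10:30am at or after Omar ends 8:10am → clear.
Felix: starts 12:00pm at or after Omar ends 8:10am → clear.
Mateo: starts 2:30pm at or after Omar ends 8:10am → clear.
Kenji: starts 3:40pm at or after Omar ends 8:10am → clear.
Lucia: starts 6:20pm at or after Omar ends 8:10am → clear.
Jonas: starts 7:40pm at or after Omar ends 8:10am → clear.
Omar overlaps Priya, Marcus.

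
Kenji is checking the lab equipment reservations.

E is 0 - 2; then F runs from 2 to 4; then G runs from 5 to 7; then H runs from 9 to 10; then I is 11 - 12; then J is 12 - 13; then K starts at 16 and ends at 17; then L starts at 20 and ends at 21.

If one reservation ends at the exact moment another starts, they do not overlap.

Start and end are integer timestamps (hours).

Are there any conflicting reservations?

No

Sorted by start: E, F, G, H, I, J, K, L.
F starts exactly when E ends (back-to-back, no overlap); E is clear from here.
G starts after F ends; F is clear from here.
H starts after G ends; G is clear from here.
I starts after H ends; H is clear from here.
J starts exactly when I ends (back-to-back, no overlap); I is clear from here.
K starts after J ends; J is clear from here.
L starts after K ends.
Every pair is clear; the schedule has no overlaps.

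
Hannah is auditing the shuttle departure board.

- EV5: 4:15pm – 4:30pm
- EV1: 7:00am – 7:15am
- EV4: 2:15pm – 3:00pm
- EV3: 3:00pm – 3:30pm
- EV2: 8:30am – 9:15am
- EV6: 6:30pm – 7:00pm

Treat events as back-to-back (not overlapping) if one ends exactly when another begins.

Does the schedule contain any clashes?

No

Two intervals overlap when each starts before the other ends.
Sorted by start: EV1, EV2, EV4, EV3, EV5, EV6.
EV2 starts after EV1 ends; EV1 is clear from here.
EV4 starts after EV2 ends; EV2 is clear from here.
EV3 starts exactly when EV4 ends (back-to-back, no overlap); EV4 is clear from here.
EV5 starts after EV3 ends; EV3 is clear from here.
EV6 starts after EV5 ends.
Every pair is clear; the schedule has no overlaps.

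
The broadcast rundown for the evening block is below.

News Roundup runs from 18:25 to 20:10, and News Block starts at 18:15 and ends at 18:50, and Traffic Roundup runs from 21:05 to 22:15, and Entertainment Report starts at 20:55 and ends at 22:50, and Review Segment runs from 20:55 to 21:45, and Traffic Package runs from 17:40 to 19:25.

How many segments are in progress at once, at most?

3

Walk through starts and ends in time order (an end at T is processed before a start at T):
17:40 start Traffic Package → 1
18:15 start News Block → 2
18:25 start News Roundup → 3
18:50 end News Block → 2
19:25 end Traffic Package → 1
20:10 end News Roundup → 0
20:55 start Entertainment Report → 1
20:55 start Review Segment → 2
21:05 start Traffic Roundup → 3
21:45 end Review Segment → 2
22:15 end Traffic Roundup → 1
22:50 end Entertainment Report → 0
Peak is 3, at 18:25 (News Block, News Roundup, Traffic Package).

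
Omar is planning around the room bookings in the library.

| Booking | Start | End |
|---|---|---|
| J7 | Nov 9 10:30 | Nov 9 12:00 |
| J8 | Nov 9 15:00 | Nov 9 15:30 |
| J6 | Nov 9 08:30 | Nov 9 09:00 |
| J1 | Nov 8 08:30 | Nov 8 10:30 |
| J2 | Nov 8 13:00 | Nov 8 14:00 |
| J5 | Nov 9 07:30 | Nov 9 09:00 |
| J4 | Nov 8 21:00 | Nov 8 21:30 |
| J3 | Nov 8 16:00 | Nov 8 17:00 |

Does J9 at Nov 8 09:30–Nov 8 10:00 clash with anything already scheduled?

J1: starts Nov 8 08:30 before J9 ends Nov 8 10:00, and ends Nov 8 10:30 after J9 starts Nov 8 09:30 → overlap.
J2: starts Nov 8 13:00 at or after J9 ends Nov 8 10:00 → clear.
J3: starts Nov 8 16:00 at or after J9 ends Nov 8 10:00 → clear.
J4: starts Nov 8 21:00 at or after J9 ends Nov 8 10:00 → clear.
J5: starts Nov 9 07:30 at or after J9 ends Nov 8 10:00 → clear.
J6: starts Nov 9 08:30 at or after J9 ends Nov 8 10:00 → clear.
J7: starts Nov 9 10:30 at or after J9 ends Nov 8 10:00 → clear.
J8: starts Nov 9 15:00 at or after J9 ends Nov 8 10:00 → clear.
J9 overlaps J1.

Yes — it overlaps J1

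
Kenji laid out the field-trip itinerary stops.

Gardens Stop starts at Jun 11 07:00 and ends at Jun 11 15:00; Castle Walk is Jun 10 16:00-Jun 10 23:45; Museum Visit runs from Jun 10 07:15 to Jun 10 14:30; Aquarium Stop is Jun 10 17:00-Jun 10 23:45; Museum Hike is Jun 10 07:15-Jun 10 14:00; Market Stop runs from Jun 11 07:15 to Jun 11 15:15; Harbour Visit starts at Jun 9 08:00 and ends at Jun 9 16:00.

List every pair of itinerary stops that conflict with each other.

Sorted by start: Harbour Visit, Museum Hike, Museum Visit, Castle Walk, Aquarium Stop, Gardens Stop, Market Stop.
Museum Hike starts after Harbour Visit ends, so nothing later overlaps Harbour Visit either.
Museum Visit starts before Museum Hike ends → Museum Hike and Museum Visit overlap.
Castle Walk starts after Museum Hike ends, so nothing later overlaps Museum Hike either.
Castle Walk starts after Museum Visit ends, so nothing later overlaps Museum Visit either.
Aquarium Stop starts before Castle Walk ends → Castle Walk and Aquarium Stop overlap.
Gardens Stop starts after Castle Walk ends, so nothing later overlaps Castle Walk either.
Gardens Stop starts after Aquarium Stop ends, so nothing later overlaps Aquarium Stop either.
Market Stop starts before Gardens Stop ends → Gardens Stop and Market Stop overlap.

Aquarium Stop & Castle Walk, Gardens Stop & Market Stop, Museum Hike & Museum Visit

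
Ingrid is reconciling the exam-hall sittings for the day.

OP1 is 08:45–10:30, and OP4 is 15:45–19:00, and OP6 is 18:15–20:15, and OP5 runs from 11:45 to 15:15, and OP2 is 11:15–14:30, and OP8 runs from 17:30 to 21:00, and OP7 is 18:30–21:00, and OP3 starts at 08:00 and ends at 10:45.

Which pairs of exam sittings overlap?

Check each pair: they overlap iff neither finishes before the other starts.
Sorted by start: OP3, OP1, OP2, OP5, OP4, OP8, OP6, OP7.
OP1 starts before OP3 ends → OP3 and OP1 overlap.
OP2 starts after OP3 ends; OP3 is clear from here.
OP2 starts after OP1 ends; OP1 is clear from here.
OP5 starts before OP2 ends → OP2 and OP5 overlap.
OP4 starts after OP2 ends; OP2 is clear from here.
OP4 starts after OP5 ends; OP5 is clear from here.
OP8 starts before OP4 ends → OP4 and OP8 overlap.
OP6 starts before OP4 ends → OP4 and OP6 overlap.
OP7 starts before OP4 ends → OP4 and OP7 overlap.
OP6 starts before OP8 ends → OP8 and OP6 overlap.
OP7 starts before OP8 ends → OP8 and OP7 overlap.
OP7 starts before OP6 ends → OP6 and OP7 overlap.

OP1 & OP3, OP2 & OP5, OP4 & OP6, OP4 & OP7, OP4 & OP8, OP6 & OP7, OP6 & OP8, OP7 & OP8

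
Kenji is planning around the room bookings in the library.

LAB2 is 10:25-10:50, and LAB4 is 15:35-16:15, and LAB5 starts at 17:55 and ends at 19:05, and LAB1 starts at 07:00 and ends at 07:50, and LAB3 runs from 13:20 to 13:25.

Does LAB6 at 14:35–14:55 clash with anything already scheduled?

No — it doesn't clash with anything

LAB1: ends 07:50 at or before LAB6 starts 14:35 → clear.
LAB2: ends 10:50 at or before LAB6 starts 14:35 → clear.
LAB3: ends 13:25 at or before LAB6 starts 14:35 → clear.
LAB4: starts 15:35 at or after LAB6 ends 14:55 → clear.
LAB5: starts 17:55 at or after LAB6 ends 14:55 → clear.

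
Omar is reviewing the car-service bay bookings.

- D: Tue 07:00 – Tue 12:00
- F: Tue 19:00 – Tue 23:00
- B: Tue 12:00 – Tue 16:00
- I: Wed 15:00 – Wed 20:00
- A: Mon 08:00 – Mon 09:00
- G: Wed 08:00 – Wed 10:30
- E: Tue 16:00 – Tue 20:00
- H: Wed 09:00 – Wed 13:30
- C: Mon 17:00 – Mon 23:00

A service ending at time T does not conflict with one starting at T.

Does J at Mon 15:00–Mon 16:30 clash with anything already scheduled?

A: ends Mon 09:00 at or before J starts Mon 15:00 → clear.
C: starts Mon 17:00 at or after J ends Mon 16:30 → clear.
D: starts Tue 07:00 at or after J ends Mon 16:30 → clear.
B: starts Tue 12:00 at or after J ends Mon 16:30 → clear.
E: starts Tue 16:00 at or after J ends Mon 16:30 → clear.
F: starts Tue 19:00 at or after J ends Mon 16:30 → clear.
G: starts Wed 08:00 at or after J ends Mon 16:30 → clear.
H: starts Wed 09:00 at or after J ends Mon 16:30 → clear.
I: starts Wed 15:00 at or after J ends Mon 16:30 → clear.

No — it doesn't clash with anything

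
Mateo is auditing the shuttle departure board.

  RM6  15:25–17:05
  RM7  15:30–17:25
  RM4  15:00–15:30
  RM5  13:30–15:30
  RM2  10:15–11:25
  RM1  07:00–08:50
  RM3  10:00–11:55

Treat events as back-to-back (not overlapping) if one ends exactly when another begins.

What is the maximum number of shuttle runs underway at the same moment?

Sort all start/end points and keep a running count:
07:00 start RM1 → 1
08:50 end RM1 → 0
10:00 start RM3 → 1
10:15 start RM2 → 2
11:25 end RM2 → 1
11:55 end RM3 → 0
13:30 start RM5 → 1
15:00 start RM4 → 2
15:25 start RM6 → 3
15:30 end RM4 → 2
15:30 end RM5 → 1
15:30 start RM7 → 2
17:05 end RM6 → 1
17:25 end RM7 → 0
Peak is 3, at 15:25 (RM4, RM5, RM6).

3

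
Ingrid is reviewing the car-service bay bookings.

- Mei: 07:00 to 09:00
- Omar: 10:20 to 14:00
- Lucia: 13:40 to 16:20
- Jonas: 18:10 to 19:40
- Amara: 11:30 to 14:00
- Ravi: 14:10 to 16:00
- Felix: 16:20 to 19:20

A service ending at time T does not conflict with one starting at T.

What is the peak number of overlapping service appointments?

Walk through starts and ends in time order (an end at T is processed before a start at T):
07:00 start Mei → 1
09:00 end Mei → 0
10:20 start Omar → 1
11:30 start Amara → 2
13:40 start Lucia → 3
14:00 end Amara → 2
14:00 end Omar → 1
14:10 start Ravi → 2
16:00 end Ravi → 1
16:20 end Lucia → 0
16:20 start Felix → 1
18:10 start Jonas → 2
19:20 end Felix → 1
19:40 end Jonas → 0
Peak is 3, at 13:40 (Amara, Lucia, Omar).

3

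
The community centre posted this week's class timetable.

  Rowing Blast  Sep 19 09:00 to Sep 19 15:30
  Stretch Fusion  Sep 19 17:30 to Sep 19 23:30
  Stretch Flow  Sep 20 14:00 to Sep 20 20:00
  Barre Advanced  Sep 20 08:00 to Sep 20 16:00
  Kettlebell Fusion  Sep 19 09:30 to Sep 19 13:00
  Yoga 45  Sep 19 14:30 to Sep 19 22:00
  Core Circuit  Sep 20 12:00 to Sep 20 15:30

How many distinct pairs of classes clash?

6

Check each pair: they overlap iff neither finishes before the other starts.
Sorted by start: Rowing Blast, Kettlebell Fusion, Yoga 45, Stretch Fusion, Barre Advanced, Core Circuit, Stretch Flow.
Kettlebell Fusion starts before Rowing Blast ends → Rowing Blast and Kettlebell Fusion overlap.
Yoga 45 starts before Rowing Blast ends → Rowing Blast and Yoga 45 overlap.
Stretch Fusion starts after Rowing Blast ends, so nothing later overlaps Rowing Blast either.
Yoga 45 starts after Kettlebell Fusion ends, so nothing later overlaps Kettlebell Fusion either.
Stretch Fusion starts before Yoga 45 ends → Yoga 45 and Stretch Fusion overlap.
Barre Advanced starts after Yoga 45 ends, so nothing later overlaps Yoga 45 either.
Barre Advanced starts after Stretch Fusion ends, so nothing later overlaps Stretch Fusion either.
Core Circuit starts before Barre Advanced ends → Barre Advanced and Core Circuit overlap.
Stretch Flow starts before Barre Advanced ends → Barre Advanced and Stretch Flow overlap.
Stretch Flow starts before Core Circuit ends → Core Circuit and Stretch Flow overlap.
Overlapping pairs: Barre Advanced & Core Circuit, Barre Advanced & Stretch Flow, Core Circuit & Stretch Flow, Kettlebell Fusion & Rowing Blast, Rowing Blast & Yoga 45, Stretch Fusion & Yoga 45 — 6 in total.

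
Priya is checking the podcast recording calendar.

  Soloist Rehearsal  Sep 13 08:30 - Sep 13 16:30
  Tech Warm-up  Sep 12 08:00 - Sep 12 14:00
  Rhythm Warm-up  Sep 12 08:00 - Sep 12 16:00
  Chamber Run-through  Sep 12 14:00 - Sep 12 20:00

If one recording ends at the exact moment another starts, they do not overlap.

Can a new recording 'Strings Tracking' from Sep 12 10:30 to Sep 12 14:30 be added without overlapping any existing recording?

No — it overlaps Chamber Run-through, Rhythm Warm-up, Tech Warm-up

Tech Warm-up: starts Sep 12 08:00 before Strings Tracking ends Sep 12 14:30, and ends Sep 12 14:00 after Strings Tracking starts Sep 12 10:30 → overlap.
Rhythm Warm-up: starts Sep 12 08:00 before Strings Tracking ends Sep 12 14:30, and ends Sep 12 16:00 after Strings Tracking starts Sep 12 10:30 → overlap.
Chamber Run-through: starts Sep 12 14:00 before Strings Tracking ends Sep 12 14:30, and ends Sep 12 20:00 after Strings Tracking starts Sep 12 10:30 → overlap.
Soloist Rehearsal: starts Sep 13 08:30 at or after Strings Tracking ends Sep 12 14:30 → clear.
Strings Tracking overlaps Tech Warm-up, Rhythm Warm-up, Chamber Run-through.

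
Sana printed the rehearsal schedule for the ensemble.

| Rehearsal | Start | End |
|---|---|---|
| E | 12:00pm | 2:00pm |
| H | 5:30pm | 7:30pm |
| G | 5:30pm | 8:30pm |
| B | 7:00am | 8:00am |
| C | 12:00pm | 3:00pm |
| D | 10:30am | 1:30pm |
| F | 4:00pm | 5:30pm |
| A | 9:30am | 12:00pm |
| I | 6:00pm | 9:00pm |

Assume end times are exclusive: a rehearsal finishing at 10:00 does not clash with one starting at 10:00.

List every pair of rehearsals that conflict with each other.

A & D, C & D, C & E, D & E, G & H, G & I, H & I

Sorted by start: B, A, D, C, E, F, G, H, I.
A starts after B ends, so B has no further overlaps.
D starts before A ends → A and D overlap.
C starts exactly when A ends (back-to-back, no overlap), so A has no further overlaps.
C starts before D ends → D and C overlap.
E starts before D ends → D and E overlap.
F starts after D ends, so D has no further overlaps.
E starts before C ends → C and E overlap.
F starts after C ends, so C has no further overlaps.
F starts after E ends, so E has no further overlaps.
G starts exactly when F ends (back-to-back, no overlap), so F has no further overlaps.
H starts before G ends → G and H overlap.
I starts before G ends → G and I overlap.
I starts before H ends → H and I overlap.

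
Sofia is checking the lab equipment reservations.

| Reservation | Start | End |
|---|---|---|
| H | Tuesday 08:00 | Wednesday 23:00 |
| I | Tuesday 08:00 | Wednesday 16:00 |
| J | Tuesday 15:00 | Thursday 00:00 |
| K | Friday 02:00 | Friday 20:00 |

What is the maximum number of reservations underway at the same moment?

Sweep the timeline, counting +1 at each start and −1 at each end (ends before starts at a tie):
Tuesday 08:00 start H → 1
Tuesday 08:00 start I → 2
Tuesday 15:00 start J → 3
Wednesday 16:00 end I → 2
Wednesday 23:00 end H → 1
Thursday 00:00 end J → 0
Friday 02:00 start K → 1
Friday 20:00 end K → 0
Peak is 3, at Tuesday 15:00 (H, I, J).

3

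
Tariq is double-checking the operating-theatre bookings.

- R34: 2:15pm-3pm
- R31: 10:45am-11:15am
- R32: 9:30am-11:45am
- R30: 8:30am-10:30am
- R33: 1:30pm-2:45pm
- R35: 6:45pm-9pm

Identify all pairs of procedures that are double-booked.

R30 & R32, R31 & R32, R33 & R34

Two intervals overlap when each starts before the other ends.
Sorted by start: R30, R32, R31, R33, R34, R35.
R32 starts before R30 ends → R30 and R32 overlap.
R31 starts after R30 ends, so R30 has no further overlaps.
R31 starts before R32 ends → R32 and R31 overlap.
R33 starts after R32 ends, so R32 has no further overlaps.
R33 starts after R31 ends, so R31 has no further overlaps.
R34 starts before R33 ends → R33 and R34 overlap.
R35 starts after R33 ends.
R35 starts after R34 ends.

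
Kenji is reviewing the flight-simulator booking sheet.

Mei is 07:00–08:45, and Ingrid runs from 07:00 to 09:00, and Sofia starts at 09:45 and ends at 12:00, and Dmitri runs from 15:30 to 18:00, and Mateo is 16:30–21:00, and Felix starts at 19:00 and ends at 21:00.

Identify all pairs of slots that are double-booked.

Sorted by start: Mei, Ingrid, Sofia, Dmitri, Mateo, Felix.
Ingrid starts before Mei ends → Mei and Ingrid overlap.
Sofia starts after Mei ends; Mei is clear from here.
Sofia starts after Ingrid ends; Ingrid is clear from here.
Dmitri starts after Sofia ends; Sofia is clear from here.
Mateo starts before Dmitri ends → Dmitri and Mateo overlap.
Felix starts after Dmitri ends.
Felix starts before Mateo ends → Mateo and Felix overlap.

Dmitri & Mateo, Felix & Mateo, Ingrid & Mei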